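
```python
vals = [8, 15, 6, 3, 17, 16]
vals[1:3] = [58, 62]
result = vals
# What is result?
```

vals starts as [8, 15, 6, 3, 17, 16] (length 6). The slice vals[1:3] covers indices [1, 2] with values [15, 6]. Replacing that slice with [58, 62] (same length) produces [8, 58, 62, 3, 17, 16].

[8, 58, 62, 3, 17, 16]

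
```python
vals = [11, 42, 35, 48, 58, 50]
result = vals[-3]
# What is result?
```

vals has length 6. Negative index -3 maps to positive index 6 + (-3) = 3. vals[3] = 48.

48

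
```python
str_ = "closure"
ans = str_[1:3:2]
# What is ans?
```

str_ has length 7. The slice str_[1:3:2] selects indices [1] (1->'l'), giving 'l'.

'l'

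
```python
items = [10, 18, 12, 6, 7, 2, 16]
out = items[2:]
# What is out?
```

items has length 7. The slice items[2:] selects indices [2, 3, 4, 5, 6] (2->12, 3->6, 4->7, 5->2, 6->16), giving [12, 6, 7, 2, 16].

[12, 6, 7, 2, 16]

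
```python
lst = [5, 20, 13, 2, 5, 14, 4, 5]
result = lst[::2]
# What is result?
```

lst has length 8. The slice lst[::2] selects indices [0, 2, 4, 6] (0->5, 2->13, 4->5, 6->4), giving [5, 13, 5, 4].

[5, 13, 5, 4]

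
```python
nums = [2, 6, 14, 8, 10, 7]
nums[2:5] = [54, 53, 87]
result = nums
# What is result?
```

nums starts as [2, 6, 14, 8, 10, 7] (length 6). The slice nums[2:5] covers indices [2, 3, 4] with values [14, 8, 10]. Replacing that slice with [54, 53, 87] (same length) produces [2, 6, 54, 53, 87, 7].

[2, 6, 54, 53, 87, 7]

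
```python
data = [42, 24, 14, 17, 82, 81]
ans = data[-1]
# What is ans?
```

data has length 6. Negative index -1 maps to positive index 6 + (-1) = 5. data[5] = 81.

81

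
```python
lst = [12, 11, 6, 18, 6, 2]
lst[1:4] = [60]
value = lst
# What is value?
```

lst starts as [12, 11, 6, 18, 6, 2] (length 6). The slice lst[1:4] covers indices [1, 2, 3] with values [11, 6, 18]. Replacing that slice with [60] (different length) produces [12, 60, 6, 2].

[12, 60, 6, 2]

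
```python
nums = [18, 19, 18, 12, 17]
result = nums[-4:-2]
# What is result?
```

nums has length 5. The slice nums[-4:-2] selects indices [1, 2] (1->19, 2->18), giving [19, 18].

[19, 18]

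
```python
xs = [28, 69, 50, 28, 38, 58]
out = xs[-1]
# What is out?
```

xs has length 6. Negative index -1 maps to positive index 6 + (-1) = 5. xs[5] = 58.

58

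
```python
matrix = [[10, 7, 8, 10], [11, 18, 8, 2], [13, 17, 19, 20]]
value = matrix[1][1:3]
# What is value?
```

matrix[1] = [11, 18, 8, 2]. matrix[1] has length 4. The slice matrix[1][1:3] selects indices [1, 2] (1->18, 2->8), giving [18, 8].

[18, 8]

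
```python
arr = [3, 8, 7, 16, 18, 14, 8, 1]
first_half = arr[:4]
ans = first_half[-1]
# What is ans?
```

arr has length 8. The slice arr[:4] selects indices [0, 1, 2, 3] (0->3, 1->8, 2->7, 3->16), giving [3, 8, 7, 16]. So first_half = [3, 8, 7, 16]. Then first_half[-1] = 16.

16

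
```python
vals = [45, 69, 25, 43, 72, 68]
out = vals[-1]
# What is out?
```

vals has length 6. Negative index -1 maps to positive index 6 + (-1) = 5. vals[5] = 68.

68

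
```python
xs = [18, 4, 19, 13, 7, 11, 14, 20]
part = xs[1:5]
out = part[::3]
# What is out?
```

xs has length 8. The slice xs[1:5] selects indices [1, 2, 3, 4] (1->4, 2->19, 3->13, 4->7), giving [4, 19, 13, 7]. So part = [4, 19, 13, 7]. part has length 4. The slice part[::3] selects indices [0, 3] (0->4, 3->7), giving [4, 7].

[4, 7]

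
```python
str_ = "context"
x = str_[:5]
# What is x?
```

str_ has length 7. The slice str_[:5] selects indices [0, 1, 2, 3, 4] (0->'c', 1->'o', 2->'n', 3->'t', 4->'e'), giving 'conte'.

'conte'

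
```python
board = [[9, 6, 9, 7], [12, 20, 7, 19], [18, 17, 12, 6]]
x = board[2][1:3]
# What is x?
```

board[2] = [18, 17, 12, 6]. board[2] has length 4. The slice board[2][1:3] selects indices [1, 2] (1->17, 2->12), giving [17, 12].

[17, 12]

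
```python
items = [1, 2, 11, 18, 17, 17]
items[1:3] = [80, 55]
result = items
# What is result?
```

items starts as [1, 2, 11, 18, 17, 17] (length 6). The slice items[1:3] covers indices [1, 2] with values [2, 11]. Replacing that slice with [80, 55] (same length) produces [1, 80, 55, 18, 17, 17].

[1, 80, 55, 18, 17, 17]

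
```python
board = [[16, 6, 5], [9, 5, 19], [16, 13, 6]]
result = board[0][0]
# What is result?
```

board[0] = [16, 6, 5]. Taking column 0 of that row yields 16.

16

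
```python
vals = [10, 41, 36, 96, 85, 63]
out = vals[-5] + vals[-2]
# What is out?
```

vals has length 6. Negative index -5 maps to positive index 6 + (-5) = 1. vals[1] = 41.
vals has length 6. Negative index -2 maps to positive index 6 + (-2) = 4. vals[4] = 85.
Sum: 41 + 85 = 126.

126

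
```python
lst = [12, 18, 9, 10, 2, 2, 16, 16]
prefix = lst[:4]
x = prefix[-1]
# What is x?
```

lst has length 8. The slice lst[:4] selects indices [0, 1, 2, 3] (0->12, 1->18, 2->9, 3->10), giving [12, 18, 9, 10]. So prefix = [12, 18, 9, 10]. Then prefix[-1] = 10.

10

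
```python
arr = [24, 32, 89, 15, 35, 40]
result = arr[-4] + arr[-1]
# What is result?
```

arr has length 6. Negative index -4 maps to positive index 6 + (-4) = 2. arr[2] = 89.
arr has length 6. Negative index -1 maps to positive index 6 + (-1) = 5. arr[5] = 40.
Sum: 89 + 40 = 129.

129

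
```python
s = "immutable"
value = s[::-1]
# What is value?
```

s has length 9. The slice s[::-1] selects indices [8, 7, 6, 5, 4, 3, 2, 1, 0] (8->'e', 7->'l', 6->'b', 5->'a', 4->'t', 3->'u', 2->'m', 1->'m', 0->'i'), giving 'elbatummi'.

'elbatummi'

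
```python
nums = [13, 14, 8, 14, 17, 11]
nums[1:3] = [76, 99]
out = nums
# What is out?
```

nums starts as [13, 14, 8, 14, 17, 11] (length 6). The slice nums[1:3] covers indices [1, 2] with values [14, 8]. Replacing that slice with [76, 99] (same length) produces [13, 76, 99, 14, 17, 11].

[13, 76, 99, 14, 17, 11]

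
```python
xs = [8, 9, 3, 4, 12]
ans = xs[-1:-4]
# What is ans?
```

xs has length 5. The slice xs[-1:-4] resolves to an empty index range, so the result is [].

[]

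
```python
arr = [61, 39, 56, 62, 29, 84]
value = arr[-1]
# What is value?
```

arr has length 6. Negative index -1 maps to positive index 6 + (-1) = 5. arr[5] = 84.

84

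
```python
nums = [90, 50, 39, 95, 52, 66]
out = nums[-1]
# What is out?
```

nums has length 6. Negative index -1 maps to positive index 6 + (-1) = 5. nums[5] = 66.

66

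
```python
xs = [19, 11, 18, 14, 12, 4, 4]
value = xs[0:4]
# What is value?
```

xs has length 7. The slice xs[0:4] selects indices [0, 1, 2, 3] (0->19, 1->11, 2->18, 3->14), giving [19, 11, 18, 14].

[19, 11, 18, 14]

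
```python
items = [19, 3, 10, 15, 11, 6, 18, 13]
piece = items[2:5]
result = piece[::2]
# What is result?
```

items has length 8. The slice items[2:5] selects indices [2, 3, 4] (2->10, 3->15, 4->11), giving [10, 15, 11]. So piece = [10, 15, 11]. piece has length 3. The slice piece[::2] selects indices [0, 2] (0->10, 2->11), giving [10, 11].

[10, 11]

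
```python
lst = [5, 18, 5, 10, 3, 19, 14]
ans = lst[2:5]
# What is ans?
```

lst has length 7. The slice lst[2:5] selects indices [2, 3, 4] (2->5, 3->10, 4->3), giving [5, 10, 3].

[5, 10, 3]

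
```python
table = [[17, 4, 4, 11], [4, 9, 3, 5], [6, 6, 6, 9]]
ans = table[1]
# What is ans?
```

table has 3 rows. Row 1 is [4, 9, 3, 5].

[4, 9, 3, 5]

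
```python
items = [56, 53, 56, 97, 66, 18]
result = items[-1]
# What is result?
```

items has length 6. Negative index -1 maps to positive index 6 + (-1) = 5. items[5] = 18.

18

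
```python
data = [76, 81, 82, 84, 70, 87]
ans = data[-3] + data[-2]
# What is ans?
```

data has length 6. Negative index -3 maps to positive index 6 + (-3) = 3. data[3] = 84.
data has length 6. Negative index -2 maps to positive index 6 + (-2) = 4. data[4] = 70.
Sum: 84 + 70 = 154.

154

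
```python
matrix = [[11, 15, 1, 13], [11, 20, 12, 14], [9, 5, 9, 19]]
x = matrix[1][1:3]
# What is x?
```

matrix[1] = [11, 20, 12, 14]. matrix[1] has length 4. The slice matrix[1][1:3] selects indices [1, 2] (1->20, 2->12), giving [20, 12].

[20, 12]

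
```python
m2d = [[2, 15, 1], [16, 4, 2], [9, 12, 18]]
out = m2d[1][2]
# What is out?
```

m2d[1] = [16, 4, 2]. Taking column 2 of that row yields 2.

2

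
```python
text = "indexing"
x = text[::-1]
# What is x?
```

text has length 8. The slice text[::-1] selects indices [7, 6, 5, 4, 3, 2, 1, 0] (7->'g', 6->'n', 5->'i', 4->'x', 3->'e', 2->'d', 1->'n', 0->'i'), giving 'gnixedni'.

'gnixedni'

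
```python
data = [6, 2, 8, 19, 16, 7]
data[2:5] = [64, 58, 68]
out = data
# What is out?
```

data starts as [6, 2, 8, 19, 16, 7] (length 6). The slice data[2:5] covers indices [2, 3, 4] with values [8, 19, 16]. Replacing that slice with [64, 58, 68] (same length) produces [6, 2, 64, 58, 68, 7].

[6, 2, 64, 58, 68, 7]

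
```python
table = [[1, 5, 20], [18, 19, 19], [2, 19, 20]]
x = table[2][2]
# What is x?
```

table[2] = [2, 19, 20]. Taking column 2 of that row yields 20.

20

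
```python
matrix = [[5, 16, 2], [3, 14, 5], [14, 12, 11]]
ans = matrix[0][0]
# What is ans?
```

matrix[0] = [5, 16, 2]. Taking column 0 of that row yields 5.

5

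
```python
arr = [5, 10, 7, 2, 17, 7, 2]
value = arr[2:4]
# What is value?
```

arr has length 7. The slice arr[2:4] selects indices [2, 3] (2->7, 3->2), giving [7, 2].

[7, 2]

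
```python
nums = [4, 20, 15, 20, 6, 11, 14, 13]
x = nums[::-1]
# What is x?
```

nums has length 8. The slice nums[::-1] selects indices [7, 6, 5, 4, 3, 2, 1, 0] (7->13, 6->14, 5->11, 4->6, 3->20, 2->15, 1->20, 0->4), giving [13, 14, 11, 6, 20, 15, 20, 4].

[13, 14, 11, 6, 20, 15, 20, 4]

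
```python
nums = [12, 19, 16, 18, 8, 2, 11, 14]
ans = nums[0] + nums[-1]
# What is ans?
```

nums has length 8. nums[0] = 12.
nums has length 8. Negative index -1 maps to positive index 8 + (-1) = 7. nums[7] = 14.
Sum: 12 + 14 = 26.

26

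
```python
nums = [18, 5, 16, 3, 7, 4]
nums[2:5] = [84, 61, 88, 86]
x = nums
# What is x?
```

nums starts as [18, 5, 16, 3, 7, 4] (length 6). The slice nums[2:5] covers indices [2, 3, 4] with values [16, 3, 7]. Replacing that slice with [84, 61, 88, 86] (different length) produces [18, 5, 84, 61, 88, 86, 4].

[18, 5, 84, 61, 88, 86, 4]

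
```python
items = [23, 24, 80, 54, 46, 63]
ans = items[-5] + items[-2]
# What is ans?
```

items has length 6. Negative index -5 maps to positive index 6 + (-5) = 1. items[1] = 24.
items has length 6. Negative index -2 maps to positive index 6 + (-2) = 4. items[4] = 46.
Sum: 24 + 46 = 70.

70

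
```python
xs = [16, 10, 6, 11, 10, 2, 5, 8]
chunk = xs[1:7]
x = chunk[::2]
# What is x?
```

xs has length 8. The slice xs[1:7] selects indices [1, 2, 3, 4, 5, 6] (1->10, 2->6, 3->11, 4->10, 5->2, 6->5), giving [10, 6, 11, 10, 2, 5]. So chunk = [10, 6, 11, 10, 2, 5]. chunk has length 6. The slice chunk[::2] selects indices [0, 2, 4] (0->10, 2->11, 4->2), giving [10, 11, 2].

[10, 11, 2]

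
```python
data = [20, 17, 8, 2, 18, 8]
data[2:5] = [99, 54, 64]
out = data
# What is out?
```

data starts as [20, 17, 8, 2, 18, 8] (length 6). The slice data[2:5] covers indices [2, 3, 4] with values [8, 2, 18]. Replacing that slice with [99, 54, 64] (same length) produces [20, 17, 99, 54, 64, 8].

[20, 17, 99, 54, 64, 8]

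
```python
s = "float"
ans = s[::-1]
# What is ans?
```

s has length 5. The slice s[::-1] selects indices [4, 3, 2, 1, 0] (4->'t', 3->'a', 2->'o', 1->'l', 0->'f'), giving 'taolf'.

'taolf'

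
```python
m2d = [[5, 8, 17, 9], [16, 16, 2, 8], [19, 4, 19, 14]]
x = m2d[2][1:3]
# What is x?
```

m2d[2] = [19, 4, 19, 14]. m2d[2] has length 4. The slice m2d[2][1:3] selects indices [1, 2] (1->4, 2->19), giving [4, 19].

[4, 19]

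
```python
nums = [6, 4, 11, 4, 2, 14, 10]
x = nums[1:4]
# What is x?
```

nums has length 7. The slice nums[1:4] selects indices [1, 2, 3] (1->4, 2->11, 3->4), giving [4, 11, 4].

[4, 11, 4]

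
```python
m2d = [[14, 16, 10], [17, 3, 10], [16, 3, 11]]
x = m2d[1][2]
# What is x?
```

m2d[1] = [17, 3, 10]. Taking column 2 of that row yields 10.

10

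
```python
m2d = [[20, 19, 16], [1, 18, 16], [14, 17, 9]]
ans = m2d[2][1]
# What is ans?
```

m2d[2] = [14, 17, 9]. Taking column 1 of that row yields 17.

17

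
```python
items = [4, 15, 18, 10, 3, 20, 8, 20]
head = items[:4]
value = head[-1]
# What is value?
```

items has length 8. The slice items[:4] selects indices [0, 1, 2, 3] (0->4, 1->15, 2->18, 3->10), giving [4, 15, 18, 10]. So head = [4, 15, 18, 10]. Then head[-1] = 10.

10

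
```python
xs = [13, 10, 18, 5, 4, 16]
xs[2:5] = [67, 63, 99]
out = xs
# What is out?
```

xs starts as [13, 10, 18, 5, 4, 16] (length 6). The slice xs[2:5] covers indices [2, 3, 4] with values [18, 5, 4]. Replacing that slice with [67, 63, 99] (same length) produces [13, 10, 67, 63, 99, 16].

[13, 10, 67, 63, 99, 16]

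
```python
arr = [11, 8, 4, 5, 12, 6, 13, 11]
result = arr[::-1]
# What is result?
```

arr has length 8. The slice arr[::-1] selects indices [7, 6, 5, 4, 3, 2, 1, 0] (7->11, 6->13, 5->6, 4->12, 3->5, 2->4, 1->8, 0->11), giving [11, 13, 6, 12, 5, 4, 8, 11].

[11, 13, 6, 12, 5, 4, 8, 11]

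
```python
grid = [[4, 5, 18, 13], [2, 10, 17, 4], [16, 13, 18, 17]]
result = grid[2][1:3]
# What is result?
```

grid[2] = [16, 13, 18, 17]. grid[2] has length 4. The slice grid[2][1:3] selects indices [1, 2] (1->13, 2->18), giving [13, 18].

[13, 18]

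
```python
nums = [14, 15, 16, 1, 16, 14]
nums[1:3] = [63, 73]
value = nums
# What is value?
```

nums starts as [14, 15, 16, 1, 16, 14] (length 6). The slice nums[1:3] covers indices [1, 2] with values [15, 16]. Replacing that slice with [63, 73] (same length) produces [14, 63, 73, 1, 16, 14].

[14, 63, 73, 1, 16, 14]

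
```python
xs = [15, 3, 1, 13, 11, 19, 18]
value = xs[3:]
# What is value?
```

xs has length 7. The slice xs[3:] selects indices [3, 4, 5, 6] (3->13, 4->11, 5->19, 6->18), giving [13, 11, 19, 18].

[13, 11, 19, 18]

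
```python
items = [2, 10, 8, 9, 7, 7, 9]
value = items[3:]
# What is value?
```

items has length 7. The slice items[3:] selects indices [3, 4, 5, 6] (3->9, 4->7, 5->7, 6->9), giving [9, 7, 7, 9].

[9, 7, 7, 9]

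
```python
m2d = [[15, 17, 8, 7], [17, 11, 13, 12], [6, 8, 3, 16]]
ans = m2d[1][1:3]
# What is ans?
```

m2d[1] = [17, 11, 13, 12]. m2d[1] has length 4. The slice m2d[1][1:3] selects indices [1, 2] (1->11, 2->13), giving [11, 13].

[11, 13]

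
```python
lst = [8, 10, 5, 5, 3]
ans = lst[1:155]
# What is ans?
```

lst has length 5. The slice lst[1:155] selects indices [1, 2, 3, 4] (1->10, 2->5, 3->5, 4->3), giving [10, 5, 5, 3].

[10, 5, 5, 3]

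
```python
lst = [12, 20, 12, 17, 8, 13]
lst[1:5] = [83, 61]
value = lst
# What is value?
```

lst starts as [12, 20, 12, 17, 8, 13] (length 6). The slice lst[1:5] covers indices [1, 2, 3, 4] with values [20, 12, 17, 8]. Replacing that slice with [83, 61] (different length) produces [12, 83, 61, 13].

[12, 83, 61, 13]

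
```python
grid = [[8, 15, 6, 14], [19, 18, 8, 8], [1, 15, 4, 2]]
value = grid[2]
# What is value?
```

grid has 3 rows. Row 2 is [1, 15, 4, 2].

[1, 15, 4, 2]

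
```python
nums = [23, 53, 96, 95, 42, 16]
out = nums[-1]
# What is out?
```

nums has length 6. Negative index -1 maps to positive index 6 + (-1) = 5. nums[5] = 16.

16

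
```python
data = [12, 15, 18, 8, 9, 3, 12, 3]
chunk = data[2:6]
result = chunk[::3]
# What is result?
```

data has length 8. The slice data[2:6] selects indices [2, 3, 4, 5] (2->18, 3->8, 4->9, 5->3), giving [18, 8, 9, 3]. So chunk = [18, 8, 9, 3]. chunk has length 4. The slice chunk[::3] selects indices [0, 3] (0->18, 3->3), giving [18, 3].

[18, 3]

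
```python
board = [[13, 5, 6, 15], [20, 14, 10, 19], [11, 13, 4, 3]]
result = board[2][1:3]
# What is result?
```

board[2] = [11, 13, 4, 3]. board[2] has length 4. The slice board[2][1:3] selects indices [1, 2] (1->13, 2->4), giving [13, 4].

[13, 4]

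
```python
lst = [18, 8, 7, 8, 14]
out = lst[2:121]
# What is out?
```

lst has length 5. The slice lst[2:121] selects indices [2, 3, 4] (2->7, 3->8, 4->14), giving [7, 8, 14].

[7, 8, 14]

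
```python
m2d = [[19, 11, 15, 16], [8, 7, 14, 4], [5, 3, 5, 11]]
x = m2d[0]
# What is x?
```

m2d has 3 rows. Row 0 is [19, 11, 15, 16].

[19, 11, 15, 16]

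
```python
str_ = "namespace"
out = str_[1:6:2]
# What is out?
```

str_ has length 9. The slice str_[1:6:2] selects indices [1, 3, 5] (1->'a', 3->'e', 5->'p'), giving 'aep'.

'aep'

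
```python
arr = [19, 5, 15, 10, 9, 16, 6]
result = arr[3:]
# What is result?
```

arr has length 7. The slice arr[3:] selects indices [3, 4, 5, 6] (3->10, 4->9, 5->16, 6->6), giving [10, 9, 16, 6].

[10, 9, 16, 6]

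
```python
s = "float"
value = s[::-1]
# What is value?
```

s has length 5. The slice s[::-1] selects indices [4, 3, 2, 1, 0] (4->'t', 3->'a', 2->'o', 1->'l', 0->'f'), giving 'taolf'.

'taolf'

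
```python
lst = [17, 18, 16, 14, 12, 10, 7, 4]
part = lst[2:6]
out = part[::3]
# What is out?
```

lst has length 8. The slice lst[2:6] selects indices [2, 3, 4, 5] (2->16, 3->14, 4->12, 5->10), giving [16, 14, 12, 10]. So part = [16, 14, 12, 10]. part has length 4. The slice part[::3] selects indices [0, 3] (0->16, 3->10), giving [16, 10].

[16, 10]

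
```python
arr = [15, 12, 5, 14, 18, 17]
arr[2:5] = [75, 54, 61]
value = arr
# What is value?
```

arr starts as [15, 12, 5, 14, 18, 17] (length 6). The slice arr[2:5] covers indices [2, 3, 4] with values [5, 14, 18]. Replacing that slice with [75, 54, 61] (same length) produces [15, 12, 75, 54, 61, 17].

[15, 12, 75, 54, 61, 17]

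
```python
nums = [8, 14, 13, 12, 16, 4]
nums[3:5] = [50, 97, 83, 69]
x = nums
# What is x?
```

nums starts as [8, 14, 13, 12, 16, 4] (length 6). The slice nums[3:5] covers indices [3, 4] with values [12, 16]. Replacing that slice with [50, 97, 83, 69] (different length) produces [8, 14, 13, 50, 97, 83, 69, 4].

[8, 14, 13, 50, 97, 83, 69, 4]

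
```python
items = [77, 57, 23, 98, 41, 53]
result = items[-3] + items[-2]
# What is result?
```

items has length 6. Negative index -3 maps to positive index 6 + (-3) = 3. items[3] = 98.
items has length 6. Negative index -2 maps to positive index 6 + (-2) = 4. items[4] = 41.
Sum: 98 + 41 = 139.

139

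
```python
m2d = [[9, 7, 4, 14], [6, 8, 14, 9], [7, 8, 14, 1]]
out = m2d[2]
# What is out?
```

m2d has 3 rows. Row 2 is [7, 8, 14, 1].

[7, 8, 14, 1]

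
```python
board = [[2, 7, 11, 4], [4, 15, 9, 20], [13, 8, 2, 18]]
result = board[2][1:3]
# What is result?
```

board[2] = [13, 8, 2, 18]. board[2] has length 4. The slice board[2][1:3] selects indices [1, 2] (1->8, 2->2), giving [8, 2].

[8, 2]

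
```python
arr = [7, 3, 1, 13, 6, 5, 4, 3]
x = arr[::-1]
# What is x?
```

arr has length 8. The slice arr[::-1] selects indices [7, 6, 5, 4, 3, 2, 1, 0] (7->3, 6->4, 5->5, 4->6, 3->13, 2->1, 1->3, 0->7), giving [3, 4, 5, 6, 13, 1, 3, 7].

[3, 4, 5, 6, 13, 1, 3, 7]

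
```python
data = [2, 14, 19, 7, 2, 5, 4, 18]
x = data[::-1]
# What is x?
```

data has length 8. The slice data[::-1] selects indices [7, 6, 5, 4, 3, 2, 1, 0] (7->18, 6->4, 5->5, 4->2, 3->7, 2->19, 1->14, 0->2), giving [18, 4, 5, 2, 7, 19, 14, 2].

[18, 4, 5, 2, 7, 19, 14, 2]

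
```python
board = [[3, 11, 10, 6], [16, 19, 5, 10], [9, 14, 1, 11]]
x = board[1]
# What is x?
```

board has 3 rows. Row 1 is [16, 19, 5, 10].

[16, 19, 5, 10]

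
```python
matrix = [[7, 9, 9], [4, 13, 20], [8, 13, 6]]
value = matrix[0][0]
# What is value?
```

matrix[0] = [7, 9, 9]. Taking column 0 of that row yields 7.

7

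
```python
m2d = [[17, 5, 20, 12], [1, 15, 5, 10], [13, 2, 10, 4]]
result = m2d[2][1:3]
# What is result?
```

m2d[2] = [13, 2, 10, 4]. m2d[2] has length 4. The slice m2d[2][1:3] selects indices [1, 2] (1->2, 2->10), giving [2, 10].

[2, 10]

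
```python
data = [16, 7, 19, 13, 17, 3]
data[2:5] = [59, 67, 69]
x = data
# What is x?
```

data starts as [16, 7, 19, 13, 17, 3] (length 6). The slice data[2:5] covers indices [2, 3, 4] with values [19, 13, 17]. Replacing that slice with [59, 67, 69] (same length) produces [16, 7, 59, 67, 69, 3].

[16, 7, 59, 67, 69, 3]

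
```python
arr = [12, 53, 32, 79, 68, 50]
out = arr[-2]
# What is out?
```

arr has length 6. Negative index -2 maps to positive index 6 + (-2) = 4. arr[4] = 68.

68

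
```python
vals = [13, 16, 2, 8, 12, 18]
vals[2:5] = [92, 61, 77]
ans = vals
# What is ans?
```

vals starts as [13, 16, 2, 8, 12, 18] (length 6). The slice vals[2:5] covers indices [2, 3, 4] with values [2, 8, 12]. Replacing that slice with [92, 61, 77] (same length) produces [13, 16, 92, 61, 77, 18].

[13, 16, 92, 61, 77, 18]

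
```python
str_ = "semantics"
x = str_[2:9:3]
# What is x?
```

str_ has length 9. The slice str_[2:9:3] selects indices [2, 5, 8] (2->'m', 5->'t', 8->'s'), giving 'mts'.

'mts'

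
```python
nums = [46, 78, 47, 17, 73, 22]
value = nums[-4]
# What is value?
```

nums has length 6. Negative index -4 maps to positive index 6 + (-4) = 2. nums[2] = 47.

47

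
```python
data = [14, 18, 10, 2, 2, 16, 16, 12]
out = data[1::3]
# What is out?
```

data has length 8. The slice data[1::3] selects indices [1, 4, 7] (1->18, 4->2, 7->12), giving [18, 2, 12].

[18, 2, 12]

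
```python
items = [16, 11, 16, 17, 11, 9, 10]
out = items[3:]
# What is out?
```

items has length 7. The slice items[3:] selects indices [3, 4, 5, 6] (3->17, 4->11, 5->9, 6->10), giving [17, 11, 9, 10].

[17, 11, 9, 10]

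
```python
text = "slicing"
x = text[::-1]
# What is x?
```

text has length 7. The slice text[::-1] selects indices [6, 5, 4, 3, 2, 1, 0] (6->'g', 5->'n', 4->'i', 3->'c', 2->'i', 1->'l', 0->'s'), giving 'gnicils'.

'gnicils'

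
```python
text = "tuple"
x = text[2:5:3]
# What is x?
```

text has length 5. The slice text[2:5:3] selects indices [2] (2->'p'), giving 'p'.

'p'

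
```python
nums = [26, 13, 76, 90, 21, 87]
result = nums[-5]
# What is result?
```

nums has length 6. Negative index -5 maps to positive index 6 + (-5) = 1. nums[1] = 13.

13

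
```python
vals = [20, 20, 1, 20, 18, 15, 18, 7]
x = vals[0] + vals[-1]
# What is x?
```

vals has length 8. vals[0] = 20.
vals has length 8. Negative index -1 maps to positive index 8 + (-1) = 7. vals[7] = 7.
Sum: 20 + 7 = 27.

27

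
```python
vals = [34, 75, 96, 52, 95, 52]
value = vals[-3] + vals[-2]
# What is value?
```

vals has length 6. Negative index -3 maps to positive index 6 + (-3) = 3. vals[3] = 52.
vals has length 6. Negative index -2 maps to positive index 6 + (-2) = 4. vals[4] = 95.
Sum: 52 + 95 = 147.

147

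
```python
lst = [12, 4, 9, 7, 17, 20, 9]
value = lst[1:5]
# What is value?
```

lst has length 7. The slice lst[1:5] selects indices [1, 2, 3, 4] (1->4, 2->9, 3->7, 4->17), giving [4, 9, 7, 17].

[4, 9, 7, 17]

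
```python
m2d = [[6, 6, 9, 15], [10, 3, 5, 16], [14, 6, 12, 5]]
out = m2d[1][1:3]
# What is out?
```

m2d[1] = [10, 3, 5, 16]. m2d[1] has length 4. The slice m2d[1][1:3] selects indices [1, 2] (1->3, 2->5), giving [3, 5].

[3, 5]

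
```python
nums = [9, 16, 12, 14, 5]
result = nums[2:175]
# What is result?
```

nums has length 5. The slice nums[2:175] selects indices [2, 3, 4] (2->12, 3->14, 4->5), giving [12, 14, 5].

[12, 14, 5]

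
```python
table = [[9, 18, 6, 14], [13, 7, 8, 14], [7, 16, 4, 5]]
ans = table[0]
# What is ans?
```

table has 3 rows. Row 0 is [9, 18, 6, 14].

[9, 18, 6, 14]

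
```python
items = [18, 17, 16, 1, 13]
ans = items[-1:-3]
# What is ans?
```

items has length 5. The slice items[-1:-3] resolves to an empty index range, so the result is [].

[]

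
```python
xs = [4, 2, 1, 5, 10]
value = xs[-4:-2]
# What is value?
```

xs has length 5. The slice xs[-4:-2] selects indices [1, 2] (1->2, 2->1), giving [2, 1].

[2, 1]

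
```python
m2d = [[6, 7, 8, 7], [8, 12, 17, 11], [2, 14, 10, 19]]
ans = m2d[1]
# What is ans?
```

m2d has 3 rows. Row 1 is [8, 12, 17, 11].

[8, 12, 17, 11]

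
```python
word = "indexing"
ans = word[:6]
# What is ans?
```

word has length 8. The slice word[:6] selects indices [0, 1, 2, 3, 4, 5] (0->'i', 1->'n', 2->'d', 3->'e', 4->'x', 5->'i'), giving 'indexi'.

'indexi'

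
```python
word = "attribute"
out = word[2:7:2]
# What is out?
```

word has length 9. The slice word[2:7:2] selects indices [2, 4, 6] (2->'t', 4->'i', 6->'u'), giving 'tiu'.

'tiu'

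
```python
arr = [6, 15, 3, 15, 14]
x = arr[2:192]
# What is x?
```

arr has length 5. The slice arr[2:192] selects indices [2, 3, 4] (2->3, 3->15, 4->14), giving [3, 15, 14].

[3, 15, 14]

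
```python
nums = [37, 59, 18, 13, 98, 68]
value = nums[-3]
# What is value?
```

nums has length 6. Negative index -3 maps to positive index 6 + (-3) = 3. nums[3] = 13.

13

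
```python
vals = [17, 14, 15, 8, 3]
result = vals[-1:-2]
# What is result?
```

vals has length 5. The slice vals[-1:-2] resolves to an empty index range, so the result is [].

[]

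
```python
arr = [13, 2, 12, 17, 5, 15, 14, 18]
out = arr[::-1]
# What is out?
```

arr has length 8. The slice arr[::-1] selects indices [7, 6, 5, 4, 3, 2, 1, 0] (7->18, 6->14, 5->15, 4->5, 3->17, 2->12, 1->2, 0->13), giving [18, 14, 15, 5, 17, 12, 2, 13].

[18, 14, 15, 5, 17, 12, 2, 13]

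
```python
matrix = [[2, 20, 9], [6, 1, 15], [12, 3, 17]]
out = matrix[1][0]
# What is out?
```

matrix[1] = [6, 1, 15]. Taking column 0 of that row yields 6.

6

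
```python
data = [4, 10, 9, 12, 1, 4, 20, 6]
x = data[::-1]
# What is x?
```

data has length 8. The slice data[::-1] selects indices [7, 6, 5, 4, 3, 2, 1, 0] (7->6, 6->20, 5->4, 4->1, 3->12, 2->9, 1->10, 0->4), giving [6, 20, 4, 1, 12, 9, 10, 4].

[6, 20, 4, 1, 12, 9, 10, 4]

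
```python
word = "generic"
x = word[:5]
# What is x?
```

word has length 7. The slice word[:5] selects indices [0, 1, 2, 3, 4] (0->'g', 1->'e', 2->'n', 3->'e', 4->'r'), giving 'gener'.

'gener'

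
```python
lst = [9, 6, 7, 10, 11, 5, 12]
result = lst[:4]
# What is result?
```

lst has length 7. The slice lst[:4] selects indices [0, 1, 2, 3] (0->9, 1->6, 2->7, 3->10), giving [9, 6, 7, 10].

[9, 6, 7, 10]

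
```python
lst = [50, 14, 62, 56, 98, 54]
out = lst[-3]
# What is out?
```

lst has length 6. Negative index -3 maps to positive index 6 + (-3) = 3. lst[3] = 56.

56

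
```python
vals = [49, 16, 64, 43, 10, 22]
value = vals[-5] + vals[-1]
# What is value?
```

vals has length 6. Negative index -5 maps to positive index 6 + (-5) = 1. vals[1] = 16.
vals has length 6. Negative index -1 maps to positive index 6 + (-1) = 5. vals[5] = 22.
Sum: 16 + 22 = 38.

38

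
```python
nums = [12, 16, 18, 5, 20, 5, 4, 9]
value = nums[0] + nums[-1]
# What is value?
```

nums has length 8. nums[0] = 12.
nums has length 8. Negative index -1 maps to positive index 8 + (-1) = 7. nums[7] = 9.
Sum: 12 + 9 = 21.

21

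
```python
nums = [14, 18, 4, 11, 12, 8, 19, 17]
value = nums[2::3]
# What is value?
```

nums has length 8. The slice nums[2::3] selects indices [2, 5] (2->4, 5->8), giving [4, 8].

[4, 8]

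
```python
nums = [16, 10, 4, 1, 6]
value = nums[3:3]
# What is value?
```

nums has length 5. The slice nums[3:3] resolves to an empty index range, so the result is [].

[]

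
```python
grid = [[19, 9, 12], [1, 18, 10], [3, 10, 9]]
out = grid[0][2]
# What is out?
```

grid[0] = [19, 9, 12]. Taking column 2 of that row yields 12.

12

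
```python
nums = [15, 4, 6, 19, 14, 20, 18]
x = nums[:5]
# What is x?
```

nums has length 7. The slice nums[:5] selects indices [0, 1, 2, 3, 4] (0->15, 1->4, 2->6, 3->19, 4->14), giving [15, 4, 6, 19, 14].

[15, 4, 6, 19, 14]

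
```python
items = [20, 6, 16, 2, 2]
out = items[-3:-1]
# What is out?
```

items has length 5. The slice items[-3:-1] selects indices [2, 3] (2->16, 3->2), giving [16, 2].

[16, 2]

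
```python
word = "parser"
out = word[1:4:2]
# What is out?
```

word has length 6. The slice word[1:4:2] selects indices [1, 3] (1->'a', 3->'s'), giving 'as'.

'as'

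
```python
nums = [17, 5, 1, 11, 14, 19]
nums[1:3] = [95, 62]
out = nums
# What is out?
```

nums starts as [17, 5, 1, 11, 14, 19] (length 6). The slice nums[1:3] covers indices [1, 2] with values [5, 1]. Replacing that slice with [95, 62] (same length) produces [17, 95, 62, 11, 14, 19].

[17, 95, 62, 11, 14, 19]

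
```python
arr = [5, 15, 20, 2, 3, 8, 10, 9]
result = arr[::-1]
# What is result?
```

arr has length 8. The slice arr[::-1] selects indices [7, 6, 5, 4, 3, 2, 1, 0] (7->9, 6->10, 5->8, 4->3, 3->2, 2->20, 1->15, 0->5), giving [9, 10, 8, 3, 2, 20, 15, 5].

[9, 10, 8, 3, 2, 20, 15, 5]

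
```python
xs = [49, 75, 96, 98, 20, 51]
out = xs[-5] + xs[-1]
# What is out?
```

xs has length 6. Negative index -5 maps to positive index 6 + (-5) = 1. xs[1] = 75.
xs has length 6. Negative index -1 maps to positive index 6 + (-1) = 5. xs[5] = 51.
Sum: 75 + 51 = 126.

126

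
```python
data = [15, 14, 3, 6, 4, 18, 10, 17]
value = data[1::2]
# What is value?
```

data has length 8. The slice data[1::2] selects indices [1, 3, 5, 7] (1->14, 3->6, 5->18, 7->17), giving [14, 6, 18, 17].

[14, 6, 18, 17]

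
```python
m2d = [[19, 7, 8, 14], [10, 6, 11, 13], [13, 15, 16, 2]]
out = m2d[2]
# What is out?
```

m2d has 3 rows. Row 2 is [13, 15, 16, 2].

[13, 15, 16, 2]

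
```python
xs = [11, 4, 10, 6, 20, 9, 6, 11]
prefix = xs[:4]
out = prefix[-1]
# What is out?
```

xs has length 8. The slice xs[:4] selects indices [0, 1, 2, 3] (0->11, 1->4, 2->10, 3->6), giving [11, 4, 10, 6]. So prefix = [11, 4, 10, 6]. Then prefix[-1] = 6.

6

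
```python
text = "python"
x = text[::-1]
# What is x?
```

text has length 6. The slice text[::-1] selects indices [5, 4, 3, 2, 1, 0] (5->'n', 4->'o', 3->'h', 2->'t', 1->'y', 0->'p'), giving 'nohtyp'.

'nohtyp'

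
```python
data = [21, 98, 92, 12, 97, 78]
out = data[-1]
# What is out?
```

data has length 6. Negative index -1 maps to positive index 6 + (-1) = 5. data[5] = 78.

78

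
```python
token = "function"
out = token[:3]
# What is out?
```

token has length 8. The slice token[:3] selects indices [0, 1, 2] (0->'f', 1->'u', 2->'n'), giving 'fun'.

'fun'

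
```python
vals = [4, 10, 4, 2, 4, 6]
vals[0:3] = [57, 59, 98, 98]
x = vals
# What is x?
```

vals starts as [4, 10, 4, 2, 4, 6] (length 6). The slice vals[0:3] covers indices [0, 1, 2] with values [4, 10, 4]. Replacing that slice with [57, 59, 98, 98] (different length) produces [57, 59, 98, 98, 2, 4, 6].

[57, 59, 98, 98, 2, 4, 6]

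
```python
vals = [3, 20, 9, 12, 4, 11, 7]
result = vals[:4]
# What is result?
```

vals has length 7. The slice vals[:4] selects indices [0, 1, 2, 3] (0->3, 1->20, 2->9, 3->12), giving [3, 20, 9, 12].

[3, 20, 9, 12]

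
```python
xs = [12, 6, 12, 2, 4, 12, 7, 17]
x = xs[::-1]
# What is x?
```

xs has length 8. The slice xs[::-1] selects indices [7, 6, 5, 4, 3, 2, 1, 0] (7->17, 6->7, 5->12, 4->4, 3->2, 2->12, 1->6, 0->12), giving [17, 7, 12, 4, 2, 12, 6, 12].

[17, 7, 12, 4, 2, 12, 6, 12]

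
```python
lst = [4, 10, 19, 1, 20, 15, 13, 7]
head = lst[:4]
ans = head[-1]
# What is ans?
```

lst has length 8. The slice lst[:4] selects indices [0, 1, 2, 3] (0->4, 1->10, 2->19, 3->1), giving [4, 10, 19, 1]. So head = [4, 10, 19, 1]. Then head[-1] = 1.

1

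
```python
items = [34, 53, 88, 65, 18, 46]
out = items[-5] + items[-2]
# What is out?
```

items has length 6. Negative index -5 maps to positive index 6 + (-5) = 1. items[1] = 53.
items has length 6. Negative index -2 maps to positive index 6 + (-2) = 4. items[4] = 18.
Sum: 53 + 18 = 71.

71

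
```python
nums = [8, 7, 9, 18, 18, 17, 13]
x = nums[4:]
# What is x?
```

nums has length 7. The slice nums[4:] selects indices [4, 5, 6] (4->18, 5->17, 6->13), giving [18, 17, 13].

[18, 17, 13]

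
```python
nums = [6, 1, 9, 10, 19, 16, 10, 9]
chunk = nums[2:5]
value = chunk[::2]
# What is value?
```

nums has length 8. The slice nums[2:5] selects indices [2, 3, 4] (2->9, 3->10, 4->19), giving [9, 10, 19]. So chunk = [9, 10, 19]. chunk has length 3. The slice chunk[::2] selects indices [0, 2] (0->9, 2->19), giving [9, 19].

[9, 19]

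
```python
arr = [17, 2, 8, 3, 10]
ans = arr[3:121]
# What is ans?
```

arr has length 5. The slice arr[3:121] selects indices [3, 4] (3->3, 4->10), giving [3, 10].

[3, 10]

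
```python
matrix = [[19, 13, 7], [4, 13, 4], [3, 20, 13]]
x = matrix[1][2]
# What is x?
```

matrix[1] = [4, 13, 4]. Taking column 2 of that row yields 4.

4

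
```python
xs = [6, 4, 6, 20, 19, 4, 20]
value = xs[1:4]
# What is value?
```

xs has length 7. The slice xs[1:4] selects indices [1, 2, 3] (1->4, 2->6, 3->20), giving [4, 6, 20].

[4, 6, 20]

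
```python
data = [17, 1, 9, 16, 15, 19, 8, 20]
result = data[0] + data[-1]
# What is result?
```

data has length 8. data[0] = 17.
data has length 8. Negative index -1 maps to positive index 8 + (-1) = 7. data[7] = 20.
Sum: 17 + 20 = 37.

37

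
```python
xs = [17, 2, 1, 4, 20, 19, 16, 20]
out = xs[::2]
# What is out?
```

xs has length 8. The slice xs[::2] selects indices [0, 2, 4, 6] (0->17, 2->1, 4->20, 6->16), giving [17, 1, 20, 16].

[17, 1, 20, 16]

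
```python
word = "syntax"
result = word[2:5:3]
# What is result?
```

word has length 6. The slice word[2:5:3] selects indices [2] (2->'n'), giving 'n'.

'n'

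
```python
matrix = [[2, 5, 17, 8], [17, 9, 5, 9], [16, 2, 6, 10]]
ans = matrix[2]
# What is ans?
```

matrix has 3 rows. Row 2 is [16, 2, 6, 10].

[16, 2, 6, 10]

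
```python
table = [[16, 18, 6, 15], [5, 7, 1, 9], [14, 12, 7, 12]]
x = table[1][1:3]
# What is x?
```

table[1] = [5, 7, 1, 9]. table[1] has length 4. The slice table[1][1:3] selects indices [1, 2] (1->7, 2->1), giving [7, 1].

[7, 1]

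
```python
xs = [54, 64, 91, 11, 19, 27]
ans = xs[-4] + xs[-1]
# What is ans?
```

xs has length 6. Negative index -4 maps to positive index 6 + (-4) = 2. xs[2] = 91.
xs has length 6. Negative index -1 maps to positive index 6 + (-1) = 5. xs[5] = 27.
Sum: 91 + 27 = 118.

118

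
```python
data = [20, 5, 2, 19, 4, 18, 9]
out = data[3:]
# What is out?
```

data has length 7. The slice data[3:] selects indices [3, 4, 5, 6] (3->19, 4->4, 5->18, 6->9), giving [19, 4, 18, 9].

[19, 4, 18, 9]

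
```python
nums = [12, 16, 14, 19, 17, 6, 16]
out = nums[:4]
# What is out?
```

nums has length 7. The slice nums[:4] selects indices [0, 1, 2, 3] (0->12, 1->16, 2->14, 3->19), giving [12, 16, 14, 19].

[12, 16, 14, 19]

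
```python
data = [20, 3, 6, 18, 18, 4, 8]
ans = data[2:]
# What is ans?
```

data has length 7. The slice data[2:] selects indices [2, 3, 4, 5, 6] (2->6, 3->18, 4->18, 5->4, 6->8), giving [6, 18, 18, 4, 8].

[6, 18, 18, 4, 8]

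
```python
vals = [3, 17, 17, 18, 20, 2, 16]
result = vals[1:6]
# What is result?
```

vals has length 7. The slice vals[1:6] selects indices [1, 2, 3, 4, 5] (1->17, 2->17, 3->18, 4->20, 5->2), giving [17, 17, 18, 20, 2].

[17, 17, 18, 20, 2]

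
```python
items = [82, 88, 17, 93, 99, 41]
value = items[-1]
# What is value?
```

items has length 6. Negative index -1 maps to positive index 6 + (-1) = 5. items[5] = 41.

41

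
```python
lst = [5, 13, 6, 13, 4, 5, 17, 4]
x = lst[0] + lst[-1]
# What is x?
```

lst has length 8. lst[0] = 5.
lst has length 8. Negative index -1 maps to positive index 8 + (-1) = 7. lst[7] = 4.
Sum: 5 + 4 = 9.

9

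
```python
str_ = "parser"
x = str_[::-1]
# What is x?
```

str_ has length 6. The slice str_[::-1] selects indices [5, 4, 3, 2, 1, 0] (5->'r', 4->'e', 3->'s', 2->'r', 1->'a', 0->'p'), giving 'resrap'.

'resrap'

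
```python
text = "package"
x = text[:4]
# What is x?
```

text has length 7. The slice text[:4] selects indices [0, 1, 2, 3] (0->'p', 1->'a', 2->'c', 3->'k'), giving 'pack'.

'pack'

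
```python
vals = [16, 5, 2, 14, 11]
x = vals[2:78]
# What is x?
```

vals has length 5. The slice vals[2:78] selects indices [2, 3, 4] (2->2, 3->14, 4->11), giving [2, 14, 11].

[2, 14, 11]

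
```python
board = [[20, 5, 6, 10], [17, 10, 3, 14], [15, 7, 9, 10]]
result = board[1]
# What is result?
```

board has 3 rows. Row 1 is [17, 10, 3, 14].

[17, 10, 3, 14]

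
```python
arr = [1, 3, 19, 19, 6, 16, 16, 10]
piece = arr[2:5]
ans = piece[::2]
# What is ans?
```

arr has length 8. The slice arr[2:5] selects indices [2, 3, 4] (2->19, 3->19, 4->6), giving [19, 19, 6]. So piece = [19, 19, 6]. piece has length 3. The slice piece[::2] selects indices [0, 2] (0->19, 2->6), giving [19, 6].

[19, 6]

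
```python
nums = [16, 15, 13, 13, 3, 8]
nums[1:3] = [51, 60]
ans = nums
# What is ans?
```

nums starts as [16, 15, 13, 13, 3, 8] (length 6). The slice nums[1:3] covers indices [1, 2] with values [15, 13]. Replacing that slice with [51, 60] (same length) produces [16, 51, 60, 13, 3, 8].

[16, 51, 60, 13, 3, 8]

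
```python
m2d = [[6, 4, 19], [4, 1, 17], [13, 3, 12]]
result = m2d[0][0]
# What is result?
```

m2d[0] = [6, 4, 19]. Taking column 0 of that row yields 6.

6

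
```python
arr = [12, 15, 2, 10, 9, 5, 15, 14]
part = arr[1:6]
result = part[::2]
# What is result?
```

arr has length 8. The slice arr[1:6] selects indices [1, 2, 3, 4, 5] (1->15, 2->2, 3->10, 4->9, 5->5), giving [15, 2, 10, 9, 5]. So part = [15, 2, 10, 9, 5]. part has length 5. The slice part[::2] selects indices [0, 2, 4] (0->15, 2->10, 4->5), giving [15, 10, 5].

[15, 10, 5]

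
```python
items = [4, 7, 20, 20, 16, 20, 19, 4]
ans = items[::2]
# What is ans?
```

items has length 8. The slice items[::2] selects indices [0, 2, 4, 6] (0->4, 2->20, 4->16, 6->19), giving [4, 20, 16, 19].

[4, 20, 16, 19]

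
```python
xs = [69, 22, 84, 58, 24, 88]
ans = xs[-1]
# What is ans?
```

xs has length 6. Negative index -1 maps to positive index 6 + (-1) = 5. xs[5] = 88.

88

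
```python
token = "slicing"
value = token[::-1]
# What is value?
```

token has length 7. The slice token[::-1] selects indices [6, 5, 4, 3, 2, 1, 0] (6->'g', 5->'n', 4->'i', 3->'c', 2->'i', 1->'l', 0->'s'), giving 'gnicils'.

'gnicils'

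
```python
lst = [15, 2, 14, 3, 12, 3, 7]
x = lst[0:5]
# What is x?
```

lst has length 7. The slice lst[0:5] selects indices [0, 1, 2, 3, 4] (0->15, 1->2, 2->14, 3->3, 4->12), giving [15, 2, 14, 3, 12].

[15, 2, 14, 3, 12]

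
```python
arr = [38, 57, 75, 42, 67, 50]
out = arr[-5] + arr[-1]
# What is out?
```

arr has length 6. Negative index -5 maps to positive index 6 + (-5) = 1. arr[1] = 57.
arr has length 6. Negative index -1 maps to positive index 6 + (-1) = 5. arr[5] = 50.
Sum: 57 + 50 = 107.

107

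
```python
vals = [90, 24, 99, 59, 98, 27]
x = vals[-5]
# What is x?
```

vals has length 6. Negative index -5 maps to positive index 6 + (-5) = 1. vals[1] = 24.

24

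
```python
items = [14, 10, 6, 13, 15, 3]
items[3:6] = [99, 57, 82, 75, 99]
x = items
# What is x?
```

items starts as [14, 10, 6, 13, 15, 3] (length 6). The slice items[3:6] covers indices [3, 4, 5] with values [13, 15, 3]. Replacing that slice with [99, 57, 82, 75, 99] (different length) produces [14, 10, 6, 99, 57, 82, 75, 99].

[14, 10, 6, 99, 57, 82, 75, 99]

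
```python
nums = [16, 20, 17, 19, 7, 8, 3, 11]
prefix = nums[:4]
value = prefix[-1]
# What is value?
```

nums has length 8. The slice nums[:4] selects indices [0, 1, 2, 3] (0->16, 1->20, 2->17, 3->19), giving [16, 20, 17, 19]. So prefix = [16, 20, 17, 19]. Then prefix[-1] = 19.

19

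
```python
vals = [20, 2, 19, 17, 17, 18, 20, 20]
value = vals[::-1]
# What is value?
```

vals has length 8. The slice vals[::-1] selects indices [7, 6, 5, 4, 3, 2, 1, 0] (7->20, 6->20, 5->18, 4->17, 3->17, 2->19, 1->2, 0->20), giving [20, 20, 18, 17, 17, 19, 2, 20].

[20, 20, 18, 17, 17, 19, 2, 20]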